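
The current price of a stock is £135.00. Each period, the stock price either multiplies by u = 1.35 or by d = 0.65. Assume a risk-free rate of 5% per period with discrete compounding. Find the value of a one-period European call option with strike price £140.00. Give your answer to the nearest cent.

£22.99

Risk-neutral probability p = (1 + 0.05 − 0.65)/(1.35 − 0.65) = 0.4000/0.7000 = 0.5714
Terminal stock prices: S_u = 182.2, S_d = 87.75
Terminal payoffs (S − K): max(42.25, 0) = 42.25, max(-52.25, 0) = 0
Node 0 (S = 135): V_0 = 1/1.05·[0.5714·42.2500 + 0.4286·0.0000] = 22.9932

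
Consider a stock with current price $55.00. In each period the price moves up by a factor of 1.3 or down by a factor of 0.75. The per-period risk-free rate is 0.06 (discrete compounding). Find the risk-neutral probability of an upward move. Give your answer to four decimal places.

p = 0.5636

Risk-neutral probability p = (1 + 0.06 − 0.75)/(1.3 − 0.75) = 0.3100/0.5500 = 0.5636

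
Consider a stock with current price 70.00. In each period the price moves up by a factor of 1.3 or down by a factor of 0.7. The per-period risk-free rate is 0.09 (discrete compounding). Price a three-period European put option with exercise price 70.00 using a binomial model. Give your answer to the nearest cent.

6.21

Risk-neutral probability p = (1 + 0.09 − 0.7)/(1.3 − 0.7) = 0.3900/0.6000 = 0.6500
Terminal stock prices: S_uuu = 153.8, S_uud = 82.81, S_udd = 44.59, S_ddd = 24.01
Terminal payoffs (K − S): max(-83.79, 0) = 0, max(-12.81, 0) = 0, max(25.41, 0) = 25.41, max(45.99, 0) = 45.99
Node uu (S = 118.3): V_uu = 1/1.09·[0.6500·0.0000 + 0.3500·0.0000] = 0.0000
Node ud (S = 63.7): V_ud = 1/1.09·[0.6500·0.0000 + 0.3500·25.4100] = 8.1592
Node dd (S = 34.3): V_dd = 1/1.09·[0.6500·25.4100 + 0.3500·45.9900] = 29.9202
Node u (S = 91): V_u = 1/1.09·[0.6500·0.0000 + 0.3500·8.1592] = 2.6199
Node d (S = 49): V_d = 1/1.09·[0.6500·8.1592 + 0.3500·29.9202] = 14.4730
Node 0 (S = 70): V_0 = 1/1.09·[0.6500·2.6199 + 0.3500·14.4730] = 6.2096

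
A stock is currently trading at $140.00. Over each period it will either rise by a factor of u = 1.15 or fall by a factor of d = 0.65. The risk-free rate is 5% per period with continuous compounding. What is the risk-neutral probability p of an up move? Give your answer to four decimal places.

Risk-neutral probability p = (e^0.05 − 0.65)/(1.15 − 0.65) = 0.4013/0.5000 = 0.8025

p = 0.8025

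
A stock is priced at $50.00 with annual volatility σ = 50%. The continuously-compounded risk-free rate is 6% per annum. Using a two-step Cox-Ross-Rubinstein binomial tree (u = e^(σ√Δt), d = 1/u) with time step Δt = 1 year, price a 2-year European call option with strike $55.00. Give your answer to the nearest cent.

$13.70

CRR parameters: u = e^(σ√Δt) = e^(0.5·√1) = 1.6487, d = 1/u = 0.6065
Per-period rate: rΔt = 0.06·1 = 0.06, so R = e^0.06 = 1.0618
Risk-neutral probability p = (e^0.06 − 0.6065)/(1.6487 − 0.6065) = 0.4553/1.0422 = 0.4369
Terminal stock prices: S_uu = 135.9, S_ud = 50, S_dd = 18.39
Terminal payoffs (S − K): max(80.91, 0) = 80.91, max(-5, 0) = 0, max(-36.61, 0) = 0
Node u (S = 82.44): V_u = e^(−0.06)·[0.4369·80.9141 + 0.5631·0.0000] = 33.2907
Node d (S = 30.33): V_d = e^(−0.06)·[0.4369·0.0000 + 0.5631·0.0000] = 0.0000
Node 0 (S = 50): V_0 = e^(−0.06)·[0.4369·33.2907 + 0.5631·0.0000] = 13.6969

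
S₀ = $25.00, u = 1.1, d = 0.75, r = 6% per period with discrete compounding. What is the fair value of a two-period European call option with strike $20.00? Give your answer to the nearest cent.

Risk-neutral probability p = (1 + 0.06 − 0.75)/(1.1 − 0.75) = 0.3100/0.3500 = 0.8857
Terminal stock prices: S_uu = 30.25, S_ud = 20.63, S_dd = 14.06
Terminal payoffs (S − K): max(10.25, 0) = 10.25, max(0.625, 0) = 0.625, max(-5.938, 0) = 0
Node u (S = 27.5): V_u = 1/1.06·[0.8857·10.2500 + 0.1143·0.6250] = 8.6321
Node d (S = 18.75): V_d = 1/1.06·[0.8857·0.6250 + 0.1143·0.0000] = 0.5222
Node 0 (S = 25): V_0 = 1/1.06·[0.8857·8.6321 + 0.1143·0.5222] = 7.2691

$7.27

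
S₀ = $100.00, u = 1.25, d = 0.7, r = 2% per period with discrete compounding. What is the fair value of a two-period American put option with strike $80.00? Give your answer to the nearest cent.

$5.21

Risk-neutral probability p = (1 + 0.02 − 0.7)/(1.25 − 0.7) = 0.3200/0.5500 = 0.5818
Terminal stock prices: S_uu = 156.2, S_ud = 87.5, S_dd = 49
Terminal payoffs (K − S): max(-76.25, 0) = 0, max(-7.5, 0) = 0, max(31, 0) = 31
Node u (S = 125): continuation = 1/1.02·[0.5818·0.0000 + 0.4182·0.0000] = 0.0000; exercise value = 0.0000 ≤ continuation, so V_u = 0.0000
Node d (S = 70): continuation = 1/1.02·[0.5818·0.0000 + 0.4182·31.0000] = 12.7094; exercise value = 10.0000 ≤ continuation, so V_d = 12.7094
Node 0 (S = 100): continuation = 1/1.02·[0.5818·0.0000 + 0.4182·12.7094] = 5.2106; exercise value = 0.0000 ≤ continuation, so V_0 = 5.2106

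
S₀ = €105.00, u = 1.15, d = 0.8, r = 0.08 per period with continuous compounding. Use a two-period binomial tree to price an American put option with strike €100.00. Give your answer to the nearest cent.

€3.26

Risk-neutral probability p = (e^0.08 − 0.8)/(1.15 − 0.8) = 0.2833/0.3500 = 0.8094
Terminal stock prices: S_uu = 138.9, S_ud = 96.6, S_dd = 67.2
Terminal payoffs (K − S): max(-38.86, 0) = 0, max(3.4, 0) = 3.4, max(32.8, 0) = 32.8
Node u (S = 120.7): continuation = e^(−0.08)·[0.8094·0.0000 + 0.1906·3.4000] = 0.5982; exercise value = 0.0000 ≤ continuation, so V_u = 0.5982
Node d (S = 84): continuation = e^(−0.08)·[0.8094·3.4000 + 0.1906·32.8000] = 8.3116; exercise value = 16.0000 > continuation, so V_d = 16.0000 (exercise)
Node 0 (S = 105): continuation = e^(−0.08)·[0.8094·0.5982 + 0.1906·16.0000] = 3.2622; exercise value = 0.0000 ≤ continuation, so V_0 = 3.2622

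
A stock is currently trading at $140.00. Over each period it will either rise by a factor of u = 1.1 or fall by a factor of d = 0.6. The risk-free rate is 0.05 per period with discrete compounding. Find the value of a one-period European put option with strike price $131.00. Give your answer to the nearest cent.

$4.48

Risk-neutral probability p = (1 + 0.05 − 0.6)/(1.1 − 0.6) = 0.4500/0.5000 = 0.9000
Terminal stock prices: S_u = 154, S_d = 84
Terminal payoffs (K − S): max(-23, 0) = 0, max(47, 0) = 47
Node 0 (S = 140): V_0 = 1/1.05·[0.9000·0.0000 + 0.1000·47.0000] = 4.4762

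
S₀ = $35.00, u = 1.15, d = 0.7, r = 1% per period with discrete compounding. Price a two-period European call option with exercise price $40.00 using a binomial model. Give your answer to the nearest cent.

$2.93

Risk-neutral probability p = (1 + 0.01 − 0.7)/(1.15 − 0.7) = 0.3100/0.4500 = 0.6889
Terminal stock prices: S_uu = 46.29, S_ud = 28.17, S_dd = 17.15
Terminal payoffs (S − K): max(6.287, 0) = 6.287, max(-11.83, 0) = 0, max(-22.85, 0) = 0
Node u (S = 40.25): V_u = 1/1.01·[0.6889·6.2875 + 0.3111·0.0000] = 4.2885
Node d (S = 24.5): V_d = 1/1.01·[0.6889·0.0000 + 0.3111·0.0000] = 0.0000
Node 0 (S = 35): V_0 = 1/1.01·[0.6889·4.2885 + 0.3111·0.0000] = 2.9251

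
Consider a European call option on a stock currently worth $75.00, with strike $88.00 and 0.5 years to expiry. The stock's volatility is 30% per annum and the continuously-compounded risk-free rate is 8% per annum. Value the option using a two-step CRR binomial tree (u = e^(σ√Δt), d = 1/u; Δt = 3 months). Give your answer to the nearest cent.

$3.57

CRR parameters: u = e^(σ√Δt) = e^(0.3·√0.25) = 1.1618, d = 1/u = 0.8607
Per-period rate: rΔt = 0.08·0.25 = 0.02, so R = e^0.02 = 1.0202
Risk-neutral probability p = (e^0.02 − 0.8607)/(1.1618 − 0.8607) = 0.1595/0.3011 = 0.5297
Terminal stock prices: S_uu = 101.2, S_ud = 75, S_dd = 55.56
Terminal payoffs (S − K): max(13.24, 0) = 13.24, max(-13, 0) = 0, max(-32.44, 0) = 0
Node u (S = 87.14): V_u = e^(−0.02)·[0.5297·13.2394 + 0.4703·0.0000] = 6.8735
Node d (S = 64.55): V_d = e^(−0.02)·[0.5297·0.0000 + 0.4703·0.0000] = 0.0000
Node 0 (S = 75): V_0 = e^(−0.02)·[0.5297·6.8735 + 0.4703·0.0000] = 3.5685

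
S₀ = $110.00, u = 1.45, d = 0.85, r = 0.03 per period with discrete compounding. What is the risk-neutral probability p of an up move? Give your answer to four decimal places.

Risk-neutral probability p = (1 + 0.03 − 0.85)/(1.45 − 0.85) = 0.1800/0.6000 = 0.3000

p = 0.3000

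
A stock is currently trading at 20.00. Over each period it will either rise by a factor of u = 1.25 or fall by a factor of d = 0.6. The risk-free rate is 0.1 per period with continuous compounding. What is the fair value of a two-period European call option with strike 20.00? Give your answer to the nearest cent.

5.56

Risk-neutral probability p = (e^0.1 − 0.6)/(1.25 − 0.6) = 0.5052/0.6500 = 0.7772
Terminal stock prices: S_uu = 31.25, S_ud = 15, S_dd = 7.2
Terminal payoffs (S − K): max(11.25, 0) = 11.25, max(-5, 0) = 0, max(-12.8, 0) = 0
Node u (S = 25): V_u = e^(−0.1)·[0.7772·11.2500 + 0.2228·0.0000] = 7.9113
Node d (S = 12): V_d = e^(−0.1)·[0.7772·0.0000 + 0.2228·0.0000] = 0.0000
Node 0 (S = 20): V_0 = e^(−0.1)·[0.7772·7.9113 + 0.2228·0.0000] = 5.5634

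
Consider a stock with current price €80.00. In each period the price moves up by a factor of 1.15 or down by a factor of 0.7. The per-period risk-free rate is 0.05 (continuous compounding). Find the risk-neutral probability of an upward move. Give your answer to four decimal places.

p = 0.7806

Risk-neutral probability p = (e^0.05 − 0.7)/(1.15 − 0.7) = 0.3513/0.4500 = 0.7806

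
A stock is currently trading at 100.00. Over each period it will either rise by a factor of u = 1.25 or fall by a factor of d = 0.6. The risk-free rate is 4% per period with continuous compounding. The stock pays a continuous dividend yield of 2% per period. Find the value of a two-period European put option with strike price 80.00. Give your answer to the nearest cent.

7.19

Per-period risk-free factor R = e^0.04 = 1.0408; dividend-adjusted growth = e^(0.04−0.02) = 1.0202.
Risk-neutral probability p = (1.0202 − 0.6)/(1.25 − 0.6) = 0.4202/0.6500 = 0.6465
Terminal stock prices: S_uu = 156.2, S_ud = 75, S_dd = 36
Terminal payoffs (K − S): max(-76.25, 0) = 0, max(5, 0) = 5, max(44, 0) = 44
Node u (S = 125): V_u = e^(−0.04)·[0.6465·0.0000 + 0.3535·5.0000] = 1.6984
Node d (S = 60): V_d = e^(−0.04)·[0.6465·5.0000 + 0.3535·44.0000] = 18.0512
Node 0 (S = 100): V_0 = e^(−0.04)·[0.6465·1.6984 + 0.3535·18.0512] = 7.1864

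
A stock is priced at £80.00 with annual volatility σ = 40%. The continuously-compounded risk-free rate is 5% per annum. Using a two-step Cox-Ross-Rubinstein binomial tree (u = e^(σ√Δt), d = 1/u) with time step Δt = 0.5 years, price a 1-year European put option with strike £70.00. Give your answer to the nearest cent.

CRR parameters: u = e^(σ√Δt) = e^(0.4·√0.5) = 1.3269, d = 1/u = 0.7536
Per-period rate: rΔt = 0.05·0.5 = 0.025, so R = e^0.025 = 1.0253
Risk-neutral probability p = (e^0.025 − 0.7536)/(1.3269 − 0.7536) = 0.2717/0.5733 = 0.4739
Terminal stock prices: S_uu = 140.9, S_ud = 80, S_dd = 45.44
Terminal payoffs (K − S): max(-70.85, 0) = 0, max(-10, 0) = 0, max(24.56, 0) = 24.56
Node u (S = 106.2): V_u = e^(−0.025)·[0.4739·0.0000 + 0.5261·0.0000] = 0.0000
Node d (S = 60.29): V_d = e^(−0.025)·[0.4739·0.0000 + 0.5261·24.5623] = 12.6028
Node 0 (S = 80): V_0 = e^(−0.025)·[0.4739·0.0000 + 0.5261·12.6028] = 6.4664

£6.47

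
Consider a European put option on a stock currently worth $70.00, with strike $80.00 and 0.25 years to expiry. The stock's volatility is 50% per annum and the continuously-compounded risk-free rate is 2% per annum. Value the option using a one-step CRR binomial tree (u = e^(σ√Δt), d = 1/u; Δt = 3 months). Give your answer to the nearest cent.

$14.00

CRR parameters: u = e^(σ√Δt) = e^(0.5·√0.25) = 1.2840, d = 1/u = 0.7788
Per-period rate: rΔt = 0.02·0.25 = 0.005, so R = e^0.005 = 1.0050
Risk-neutral probability p = (e^0.005 − 0.7788)/(1.2840 − 0.7788) = 0.2262/0.5052 = 0.4477
Terminal stock prices: S_u = 89.88, S_d = 54.52
Terminal payoffs (K − S): max(-9.882, 0) = 0, max(25.48, 0) = 25.48
Node 0 (S = 70): V_0 = e^(−0.005)·[0.4477·0.0000 + 0.5523·25.4839] = 14.0034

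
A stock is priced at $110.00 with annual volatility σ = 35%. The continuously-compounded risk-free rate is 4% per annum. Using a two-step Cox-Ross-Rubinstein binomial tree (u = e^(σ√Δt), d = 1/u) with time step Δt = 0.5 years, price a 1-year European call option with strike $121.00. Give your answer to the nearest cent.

CRR parameters: u = e^(σ√Δt) = e^(0.35·√0.5) = 1.2808, d = 1/u = 0.7808
Per-period rate: rΔt = 0.04·0.5 = 0.02, so R = e^0.02 = 1.0202
Risk-neutral probability p = (e^0.02 − 0.7808)/(1.2808 − 0.7808) = 0.2394/0.5000 = 0.4788
Terminal stock prices: S_uu = 180.5, S_ud = 110, S_dd = 67.05
Terminal payoffs (S − K): max(59.45, 0) = 59.45, max(-11, 0) = 0, max(-53.95, 0) = 0
Node u (S = 140.9): V_u = e^(−0.02)·[0.4788·59.4502 + 0.5212·0.0000] = 27.9035
Node d (S = 85.88): V_d = e^(−0.02)·[0.4788·0.0000 + 0.5212·0.0000] = 0.0000
Node 0 (S = 110): V_0 = e^(−0.02)·[0.4788·27.9035 + 0.5212·0.0000] = 13.0968

$13.10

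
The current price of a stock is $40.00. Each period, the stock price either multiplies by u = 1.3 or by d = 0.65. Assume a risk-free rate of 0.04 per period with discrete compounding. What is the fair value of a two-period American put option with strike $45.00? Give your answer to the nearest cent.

$9.79

Risk-neutral probability p = (1 + 0.04 − 0.65)/(1.3 − 0.65) = 0.3900/0.6500 = 0.6000
Terminal stock prices: S_uu = 67.6, S_ud = 33.8, S_dd = 16.9
Terminal payoffs (K − S): max(-22.6, 0) = 0, max(11.2, 0) = 11.2, max(28.1, 0) = 28.1
Node u (S = 52): continuation = 1/1.04·[0.6000·0.0000 + 0.4000·11.2000] = 4.3077; exercise value = 0.0000 ≤ continuation, so V_u = 4.3077
Node d (S = 26): continuation = 1/1.04·[0.6000·11.2000 + 0.4000·28.1000] = 17.2692; exercise value = 19.0000 > continuation, so V_d = 19.0000 (exercise)
Node 0 (S = 40): continuation = 1/1.04·[0.6000·4.3077 + 0.4000·19.0000] = 9.7929; exercise value = 5.0000 ≤ continuation, so V_0 = 9.7929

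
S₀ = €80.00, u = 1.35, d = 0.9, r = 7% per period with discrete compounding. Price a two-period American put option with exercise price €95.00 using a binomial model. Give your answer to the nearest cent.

€15.00

Risk-neutral probability p = (1 + 0.07 − 0.9)/(1.35 − 0.9) = 0.1700/0.4500 = 0.3778
Terminal stock prices: S_uu = 145.8, S_ud = 97.2, S_dd = 64.8
Terminal payoffs (K − S): max(-50.8, 0) = 0, max(-2.2, 0) = 0, max(30.2, 0) = 30.2
Node u (S = 108): continuation = 1/1.07·[0.3778·0.0000 + 0.6222·0.0000] = 0.0000; exercise value = 0.0000 ≤ continuation, so V_u = 0.0000
Node d (S = 72): continuation = 1/1.07·[0.3778·0.0000 + 0.6222·30.2000] = 17.5618; exercise value = 23.0000 > continuation, so V_d = 23.0000 (exercise)
Node 0 (S = 80): continuation = 1/1.07·[0.3778·0.0000 + 0.6222·23.0000] = 13.3749; exercise value = 15.0000 > continuation, so V_0 = 15.0000 (exercise)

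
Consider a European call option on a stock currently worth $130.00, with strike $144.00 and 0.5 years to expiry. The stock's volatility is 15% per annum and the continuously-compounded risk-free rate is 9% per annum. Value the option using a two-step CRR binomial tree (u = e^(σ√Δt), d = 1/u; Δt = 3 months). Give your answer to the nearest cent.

$2.69

CRR parameters: u = e^(σ√Δt) = e^(0.15·√0.25) = 1.0779, d = 1/u = 0.9277
Per-period rate: rΔt = 0.09·0.25 = 0.0225, so R = e^0.0225 = 1.0228
Risk-neutral probability p = (e^0.0225 − 0.9277)/(1.0779 − 0.9277) = 0.0950/0.1501 = 0.6328
Terminal stock prices: S_uu = 151, S_ud = 130, S_dd = 111.9
Terminal payoffs (S − K): max(7.038, 0) = 7.038, max(-14, 0) = 0, max(-32.11, 0) = 0
Node u (S = 140.1): V_u = e^(−0.0225)·[0.6328·7.0385 + 0.3672·0.0000] = 4.3550
Node d (S = 120.6): V_d = e^(−0.0225)·[0.6328·0.0000 + 0.3672·0.0000] = 0.0000
Node 0 (S = 130): V_0 = e^(−0.0225)·[0.6328·4.3550 + 0.3672·0.0000] = 2.6946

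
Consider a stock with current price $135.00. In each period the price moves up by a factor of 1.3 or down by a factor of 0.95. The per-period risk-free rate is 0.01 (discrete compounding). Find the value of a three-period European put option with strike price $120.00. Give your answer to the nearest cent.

Risk-neutral probability p = (1 + 0.01 − 0.95)/(1.3 − 0.95) = 0.0600/0.3500 = 0.1714
Terminal stock prices: S_uuu = 296.6, S_uud = 216.7, S_udd = 158.4, S_ddd = 115.7
Terminal payoffs (K − S): max(-176.6, 0) = 0, max(-96.74, 0) = 0, max(-38.39, 0) = 0, max(4.254, 0) = 4.254
Node uu (S = 228.2): V_uu = 1/1.01·[0.1714·0.0000 + 0.8286·0.0000] = 0.0000
Node ud (S = 166.7): V_ud = 1/1.01·[0.1714·0.0000 + 0.8286·0.0000] = 0.0000
Node dd (S = 121.8): V_dd = 1/1.01·[0.1714·0.0000 + 0.8286·4.2544] = 3.4902
Node u (S = 175.5): V_u = 1/1.01·[0.1714·0.0000 + 0.8286·0.0000] = 0.0000
Node d (S = 128.2): V_d = 1/1.01·[0.1714·0.0000 + 0.8286·3.4902] = 2.8632
Node 0 (S = 135): V_0 = 1/1.01·[0.1714·0.0000 + 0.8286·2.8632] = 2.3489

$2.35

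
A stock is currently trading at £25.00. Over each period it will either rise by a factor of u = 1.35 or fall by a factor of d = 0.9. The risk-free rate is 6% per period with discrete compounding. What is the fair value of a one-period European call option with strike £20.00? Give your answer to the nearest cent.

Risk-neutral probability p = (1 + 0.06 − 0.9)/(1.35 − 0.9) = 0.1600/0.4500 = 0.3556
Terminal stock prices: S_u = 33.75, S_d = 22.5
Terminal payoffs (S − K): max(13.75, 0) = 13.75, max(2.5, 0) = 2.5
Node 0 (S = 25): V_0 = 1/1.06·[0.3556·13.7500 + 0.6444·2.5000] = 6.1321

£6.13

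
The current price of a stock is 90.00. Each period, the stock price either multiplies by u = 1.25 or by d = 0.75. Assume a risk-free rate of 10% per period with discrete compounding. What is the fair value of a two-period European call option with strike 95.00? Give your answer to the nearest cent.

18.48

Risk-neutral probability p = (1 + 0.1 − 0.75)/(1.25 − 0.75) = 0.3500/0.5000 = 0.7000
Terminal stock prices: S_uu = 140.6, S_ud = 84.38, S_dd = 50.62
Terminal payoffs (S − K): max(45.62, 0) = 45.62, max(-10.62, 0) = 0, max(-44.38, 0) = 0
Node u (S = 112.5): V_u = 1/1.1·[0.7000·45.6250 + 0.3000·0.0000] = 29.0341
Node d (S = 67.5): V_d = 1/1.1·[0.7000·0.0000 + 0.3000·0.0000] = 0.0000
Node 0 (S = 90): V_0 = 1/1.1·[0.7000·29.0341 + 0.3000·0.0000] = 18.4762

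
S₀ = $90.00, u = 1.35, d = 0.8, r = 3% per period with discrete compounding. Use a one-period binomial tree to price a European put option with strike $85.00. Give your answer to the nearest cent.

Risk-neutral probability p = (1 + 0.03 − 0.8)/(1.35 − 0.8) = 0.2300/0.5500 = 0.4182
Terminal stock prices: S_u = 121.5, S_d = 72
Terminal payoffs (K − S): max(-36.5, 0) = 0, max(13, 0) = 13
Node 0 (S = 90): V_0 = 1/1.03·[0.4182·0.0000 + 0.5818·13.0000] = 7.3433

$7.34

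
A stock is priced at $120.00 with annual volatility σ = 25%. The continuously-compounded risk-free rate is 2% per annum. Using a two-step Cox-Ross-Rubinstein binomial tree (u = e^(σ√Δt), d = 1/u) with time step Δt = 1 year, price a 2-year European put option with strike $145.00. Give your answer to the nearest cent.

$30.91

CRR parameters: u = e^(σ√Δt) = e^(0.25·√1) = 1.2840, d = 1/u = 0.7788
Per-period rate: rΔt = 0.02·1 = 0.02, so R = e^0.02 = 1.0202
Risk-neutral probability p = (e^0.02 − 0.7788)/(1.2840 − 0.7788) = 0.2414/0.5052 = 0.4778
Terminal stock prices: S_uu = 197.8, S_ud = 120, S_dd = 72.78
Terminal payoffs (K − S): max(-52.85, 0) = 0, max(25, 0) = 25, max(72.22, 0) = 72.22
Node u (S = 154.1): V_u = e^(−0.02)·[0.4778·0.0000 + 0.5222·25.0000] = 12.7963
Node d (S = 93.46): V_d = e^(−0.02)·[0.4778·25.0000 + 0.5222·72.2163] = 48.6727
Node 0 (S = 120): V_0 = e^(−0.02)·[0.4778·12.7963 + 0.5222·48.6727] = 30.9063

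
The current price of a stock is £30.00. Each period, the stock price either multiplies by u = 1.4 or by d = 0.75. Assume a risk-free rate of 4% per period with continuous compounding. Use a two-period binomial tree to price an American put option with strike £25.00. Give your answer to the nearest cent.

Risk-neutral probability p = (e^0.04 − 0.75)/(1.4 − 0.75) = 0.2908/0.6500 = 0.4474
Terminal stock prices: S_uu = 58.8, S_ud = 31.5, S_dd = 16.88
Terminal payoffs (K − S): max(-33.8, 0) = 0, max(-6.5, 0) = 0, max(8.125, 0) = 8.125
Node u (S = 42): continuation = e^(−0.04)·[0.4474·0.0000 + 0.5526·0.0000] = 0.0000; exercise value = 0.0000 ≤ continuation, so V_u = 0.0000
Node d (S = 22.5): continuation = e^(−0.04)·[0.4474·0.0000 + 0.5526·8.1250] = 4.3138; exercise value = 2.5000 ≤ continuation, so V_d = 4.3138
Node 0 (S = 30): continuation = e^(−0.04)·[0.4474·0.0000 + 0.5526·4.3138] = 2.2903; exercise value = 0.0000 ≤ continuation, so V_0 = 2.2903

£2.29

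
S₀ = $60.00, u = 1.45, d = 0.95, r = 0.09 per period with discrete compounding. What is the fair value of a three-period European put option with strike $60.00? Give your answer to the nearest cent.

Risk-neutral probability p = (1 + 0.09 − 0.95)/(1.45 − 0.95) = 0.1400/0.5000 = 0.2800
Terminal stock prices: S_uuu = 182.9, S_uud = 119.8, S_udd = 78.52, S_ddd = 51.44
Terminal payoffs (K − S): max(-122.9, 0) = 0, max(-59.84, 0) = 0, max(-18.52, 0) = 0, max(8.558, 0) = 8.558
Node uu (S = 126.2): V_uu = 1/1.09·[0.2800·0.0000 + 0.7200·0.0000] = 0.0000
Node ud (S = 82.65): V_ud = 1/1.09·[0.2800·0.0000 + 0.7200·0.0000] = 0.0000
Node dd (S = 54.15): V_dd = 1/1.09·[0.2800·0.0000 + 0.7200·8.5575] = 5.6527
Node u (S = 87): V_u = 1/1.09·[0.2800·0.0000 + 0.7200·0.0000] = 0.0000
Node d (S = 57): V_d = 1/1.09·[0.2800·0.0000 + 0.7200·5.6527] = 3.7339
Node 0 (S = 60): V_0 = 1/1.09·[0.2800·0.0000 + 0.7200·3.7339] = 2.4664

$2.47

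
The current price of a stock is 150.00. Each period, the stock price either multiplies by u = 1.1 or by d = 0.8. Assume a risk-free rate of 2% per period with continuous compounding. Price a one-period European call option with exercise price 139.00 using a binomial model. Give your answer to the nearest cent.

18.71

Risk-neutral probability p = (e^0.02 − 0.8)/(1.1 − 0.8) = 0.2202/0.3000 = 0.7340
Terminal stock prices: S_u = 165, S_d = 120
Terminal payoffs (S − K): max(26, 0) = 26, max(-19, 0) = 0
Node 0 (S = 150): V_0 = e^(−0.02)·[0.7340·26.0000 + 0.2660·0.0000] = 18.7062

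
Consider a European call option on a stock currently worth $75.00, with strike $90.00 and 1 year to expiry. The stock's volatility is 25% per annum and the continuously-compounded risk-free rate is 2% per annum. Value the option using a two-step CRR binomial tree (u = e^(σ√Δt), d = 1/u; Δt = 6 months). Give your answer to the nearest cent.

$3.86

CRR parameters: u = e^(σ√Δt) = e^(0.25·√0.5) = 1.1934, d = 1/u = 0.8380
Per-period rate: rΔt = 0.02·0.5 = 0.01, so R = e^0.01 = 1.0101
Risk-neutral probability p = (e^0.01 − 0.8380)/(1.1934 − 0.8380) = 0.1721/0.3554 = 0.4842
Terminal stock prices: S_uu = 106.8, S_ud = 75, S_dd = 52.66
Terminal payoffs (S − K): max(16.81, 0) = 16.81, max(-15, 0) = 0, max(-37.34, 0) = 0
Node u (S = 89.5): V_u = e^(−0.01)·[0.4842·16.8089 + 0.5158·0.0000] = 8.0579
Node d (S = 62.85): V_d = e^(−0.01)·[0.4842·0.0000 + 0.5158·0.0000] = 0.0000
Node 0 (S = 75): V_0 = e^(−0.01)·[0.4842·8.0579 + 0.5158·0.0000] = 3.8628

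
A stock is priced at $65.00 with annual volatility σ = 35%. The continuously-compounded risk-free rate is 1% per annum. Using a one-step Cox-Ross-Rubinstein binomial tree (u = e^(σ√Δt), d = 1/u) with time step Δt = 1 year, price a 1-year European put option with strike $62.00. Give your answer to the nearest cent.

$9.18

CRR parameters: u = e^(σ√Δt) = e^(0.35·√1) = 1.4191, d = 1/u = 0.7047
Per-period rate: rΔt = 0.01·1 = 0.01, so R = e^0.01 = 1.0101
Risk-neutral probability p = (e^0.01 − 0.7047)/(1.4191 − 0.7047) = 0.3054/0.7144 = 0.4275
Terminal stock prices: S_u = 92.24, S_d = 45.8
Terminal payoffs (K − S): max(-30.24, 0) = 0, max(16.2, 0) = 16.2
Node 0 (S = 65): V_0 = e^(−0.01)·[0.4275·0.0000 + 0.5725·16.1953] = 9.1803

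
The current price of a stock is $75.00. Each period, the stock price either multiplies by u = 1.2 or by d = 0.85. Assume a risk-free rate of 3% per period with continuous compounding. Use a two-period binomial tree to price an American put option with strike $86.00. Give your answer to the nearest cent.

Risk-neutral probability p = (e^0.03 − 0.85)/(1.2 − 0.85) = 0.1805/0.3500 = 0.5156
Terminal stock prices: S_uu = 108, S_ud = 76.5, S_dd = 54.19
Terminal payoffs (K − S): max(-22, 0) = 0, max(9.5, 0) = 9.5, max(31.81, 0) = 31.81
Node u (S = 90): continuation = e^(−0.03)·[0.5156·0.0000 + 0.4844·9.5000] = 4.4659; exercise value = 0.0000 ≤ continuation, so V_u = 4.4659
Node d (S = 63.75): continuation = e^(−0.03)·[0.5156·9.5000 + 0.4844·31.8125] = 19.7083; exercise value = 22.2500 > continuation, so V_d = 22.2500 (exercise)
Node 0 (S = 75): continuation = e^(−0.03)·[0.5156·4.4659 + 0.4844·22.2500] = 12.6942; exercise value = 11.0000 ≤ continuation, so V_0 = 12.6942

$12.69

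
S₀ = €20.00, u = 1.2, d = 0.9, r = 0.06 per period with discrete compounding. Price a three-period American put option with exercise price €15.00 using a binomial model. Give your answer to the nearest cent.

Risk-neutral probability p = (1 + 0.06 − 0.9)/(1.2 − 0.9) = 0.1600/0.3000 = 0.5333
Terminal stock prices: S_uuu = 34.56, S_uud = 25.92, S_udd = 19.44, S_ddd = 14.58
Terminal payoffs (K − S): max(-19.56, 0) = 0, max(-10.92, 0) = 0, max(-4.44, 0) = 0, max(0.42, 0) = 0.42
Node uu (S = 28.8): continuation = 1/1.06·[0.5333·0.0000 + 0.4667·0.0000] = 0.0000; exercise value = 0.0000 ≤ continuation, so V_uu = 0.0000
Node ud (S = 21.6): continuation = 1/1.06·[0.5333·0.0000 + 0.4667·0.0000] = 0.0000; exercise value = 0.0000 ≤ continuation, so V_ud = 0.0000
Node dd (S = 16.2): continuation = 1/1.06·[0.5333·0.0000 + 0.4667·0.4200] = 0.1849; exercise value = 0.0000 ≤ continuation, so V_dd = 0.1849
Node u (S = 24): continuation = 1/1.06·[0.5333·0.0000 + 0.4667·0.0000] = 0.0000; exercise value = 0.0000 ≤ continuation, so V_u = 0.0000
Node d (S = 18): continuation = 1/1.06·[0.5333·0.0000 + 0.4667·0.1849] = 0.0814; exercise value = 0.0000 ≤ continuation, so V_d = 0.0814
Node 0 (S = 20): continuation = 1/1.06·[0.5333·0.0000 + 0.4667·0.0814] = 0.0358; exercise value = 0.0000 ≤ continuation, so V_0 = 0.0358

€0.04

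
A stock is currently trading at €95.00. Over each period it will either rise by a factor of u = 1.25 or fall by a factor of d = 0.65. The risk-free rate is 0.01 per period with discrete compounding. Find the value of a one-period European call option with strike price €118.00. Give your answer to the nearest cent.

€0.45

Risk-neutral probability p = (1 + 0.01 − 0.65)/(1.25 − 0.65) = 0.3600/0.6000 = 0.6000
Terminal stock prices: S_u = 118.8, S_d = 61.75
Terminal payoffs (S − K): max(0.75, 0) = 0.75, max(-56.25, 0) = 0
Node 0 (S = 95): V_0 = 1/1.01·[0.6000·0.7500 + 0.4000·0.0000] = 0.4455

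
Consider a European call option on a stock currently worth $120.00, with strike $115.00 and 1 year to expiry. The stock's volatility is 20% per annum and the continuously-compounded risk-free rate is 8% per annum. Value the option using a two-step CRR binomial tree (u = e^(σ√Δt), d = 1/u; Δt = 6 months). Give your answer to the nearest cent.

$17.32

CRR parameters: u = e^(σ√Δt) = e^(0.2·√0.5) = 1.1519, d = 1/u = 0.8681
Per-period rate: rΔt = 0.08·0.5 = 0.04, so R = e^0.04 = 1.0408
Risk-neutral probability p = (e^0.04 − 0.8681)/(1.1519 − 0.8681) = 0.1727/0.2838 = 0.6085
Terminal stock prices: S_uu = 159.2, S_ud = 120, S_dd = 90.44
Terminal payoffs (S − K): max(44.23, 0) = 44.23, max(5, 0) = 5, max(-24.56, 0) = 0
Node u (S = 138.2): V_u = e^(−0.04)·[0.6085·44.2276 + 0.3915·5.0000] = 27.7384
Node d (S = 104.2): V_d = e^(−0.04)·[0.6085·5.0000 + 0.3915·0.0000] = 2.9233
Node 0 (S = 120): V_0 = e^(−0.04)·[0.6085·27.7384 + 0.3915·2.9233] = 17.3168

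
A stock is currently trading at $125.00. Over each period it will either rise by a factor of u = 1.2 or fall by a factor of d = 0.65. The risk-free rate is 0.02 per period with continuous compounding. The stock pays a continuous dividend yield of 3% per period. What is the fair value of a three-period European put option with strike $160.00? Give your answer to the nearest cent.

$48.91

Per-period risk-free factor R = e^0.02 = 1.0202; dividend-adjusted growth = e^(0.02−0.03) = 0.9900.
Risk-neutral probability p = (0.9900 − 0.65)/(1.2 − 0.65) = 0.3400/0.5500 = 0.6183
Terminal stock prices: S_uuu = 216, S_uud = 117, S_udd = 63.38, S_ddd = 34.33
Terminal payoffs (K − S): max(-56, 0) = 0, max(43, 0) = 43, max(96.62, 0) = 96.62, max(125.7, 0) = 125.7
Node uu (S = 180): V_uu = e^(−0.02)·[0.6183·0.0000 + 0.3817·43.0000] = 16.0893
Node ud (S = 97.5): V_ud = e^(−0.02)·[0.6183·43.0000 + 0.3817·96.6250] = 62.2133
Node dd (S = 52.81): V_dd = e^(−0.02)·[0.6183·96.6250 + 0.3817·125.6719] = 105.5801
Node u (S = 150): V_u = e^(−0.02)·[0.6183·16.0893 + 0.3817·62.2133] = 33.0289
Node d (S = 81.25): V_d = e^(−0.02)·[0.6183·62.2133 + 0.3817·105.5801] = 77.2079
Node 0 (S = 125): V_0 = e^(−0.02)·[0.6183·33.0289 + 0.3817·77.2079] = 48.9053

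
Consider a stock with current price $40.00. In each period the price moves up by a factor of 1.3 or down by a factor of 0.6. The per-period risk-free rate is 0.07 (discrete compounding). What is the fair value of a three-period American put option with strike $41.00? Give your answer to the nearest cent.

$7.16

Risk-neutral probability p = (1 + 0.07 − 0.6)/(1.3 − 0.6) = 0.4700/0.7000 = 0.6714
Terminal stock prices: S_uuu = 87.88, S_uud = 40.56, S_udd = 18.72, S_ddd = 8.64
Terminal payoffs (K − S): max(-46.88, 0) = 0, max(0.44, 0) = 0.44, max(22.28, 0) = 22.28, max(32.36, 0) = 32.36
Node uu (S = 67.6): continuation = 1/1.07·[0.6714·0.0000 + 0.3286·0.4400] = 0.1351; exercise value = 0.0000 ≤ continuation, so V_uu = 0.1351
Node ud (S = 31.2): continuation = 1/1.07·[0.6714·0.4400 + 0.3286·22.2800] = 7.1178; exercise value = 9.8000 > continuation, so V_ud = 9.8000 (exercise)
Node dd (S = 14.4): continuation = 1/1.07·[0.6714·22.2800 + 0.3286·32.3600] = 23.9178; exercise value = 26.6000 > continuation, so V_dd = 26.6000 (exercise)
Node u (S = 52): continuation = 1/1.07·[0.6714·0.1351 + 0.3286·9.8000] = 3.0941; exercise value = 0.0000 ≤ continuation, so V_u = 3.0941
Node d (S = 24): continuation = 1/1.07·[0.6714·9.8000 + 0.3286·26.6000] = 14.3178; exercise value = 17.0000 > continuation, so V_d = 17.0000 (exercise)
Node 0 (S = 40): continuation = 1/1.07·[0.6714·3.0941 + 0.3286·17.0000] = 7.1619; exercise value = 1.0000 ≤ continuation, so V_0 = 7.1619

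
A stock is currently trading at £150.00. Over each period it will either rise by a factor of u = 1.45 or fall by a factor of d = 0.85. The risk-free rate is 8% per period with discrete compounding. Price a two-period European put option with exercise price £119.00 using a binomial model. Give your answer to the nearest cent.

£3.46

Risk-neutral probability p = (1 + 0.08 − 0.85)/(1.45 − 0.85) = 0.2300/0.6000 = 0.3833
Terminal stock prices: S_uu = 315.4, S_ud = 184.9, S_dd = 108.4
Terminal payoffs (K − S): max(-196.4, 0) = 0, max(-65.88, 0) = 0, max(10.63, 0) = 10.63
Node u (S = 217.5): V_u = 1/1.08·[0.3833·0.0000 + 0.6167·0.0000] = 0.0000
Node d (S = 127.5): V_d = 1/1.08·[0.3833·0.0000 + 0.6167·10.6250] = 6.0667
Node 0 (S = 150): V_0 = 1/1.08·[0.3833·0.0000 + 0.6167·6.0667] = 3.4640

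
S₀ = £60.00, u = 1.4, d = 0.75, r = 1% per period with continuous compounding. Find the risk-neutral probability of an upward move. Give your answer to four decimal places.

Risk-neutral probability p = (e^0.01 − 0.75)/(1.4 − 0.75) = 0.2601/0.6500 = 0.4001

p = 0.4001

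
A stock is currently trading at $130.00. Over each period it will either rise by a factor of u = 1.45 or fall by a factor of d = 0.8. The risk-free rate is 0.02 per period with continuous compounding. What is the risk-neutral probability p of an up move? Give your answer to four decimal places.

p = 0.3388

Risk-neutral probability p = (e^0.02 − 0.8)/(1.45 − 0.8) = 0.2202/0.6500 = 0.3388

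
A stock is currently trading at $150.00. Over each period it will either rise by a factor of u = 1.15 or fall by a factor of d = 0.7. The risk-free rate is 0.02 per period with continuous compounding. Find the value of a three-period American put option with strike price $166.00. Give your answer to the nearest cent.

Risk-neutral probability p = (e^0.02 − 0.7)/(1.15 − 0.7) = 0.3202/0.4500 = 0.7116
Terminal stock prices: S_uuu = 228.1, S_uud = 138.9, S_udd = 84.52, S_ddd = 51.45
Terminal payoffs (K − S): max(-62.13, 0) = 0, max(27.14, 0) = 27.14, max(81.48, 0) = 81.48, max(114.6, 0) = 114.6
Node uu (S = 198.4): continuation = e^(−0.02)·[0.7116·0.0000 + 0.2884·27.1375] = 7.6726; exercise value = 0.0000 ≤ continuation, so V_uu = 7.6726
Node ud (S = 120.7): continuation = e^(−0.02)·[0.7116·27.1375 + 0.2884·81.4750] = 41.9630; exercise value = 45.2500 > continuation, so V_ud = 45.2500 (exercise)
Node dd (S = 73.5): continuation = e^(−0.02)·[0.7116·81.4750 + 0.2884·114.5500] = 89.2130; exercise value = 92.5000 > continuation, so V_dd = 92.5000 (exercise)
Node u (S = 172.5): continuation = e^(−0.02)·[0.7116·7.6726 + 0.2884·45.2500] = 18.1449; exercise value = 0.0000 ≤ continuation, so V_u = 18.1449
Node d (S = 105): continuation = e^(−0.02)·[0.7116·45.2500 + 0.2884·92.5000] = 57.7130; exercise value = 61.0000 > continuation, so V_d = 61.0000 (exercise)
Node 0 (S = 150): continuation = e^(−0.02)·[0.7116·18.1449 + 0.2884·61.0000] = 29.9020; exercise value = 16.0000 ≤ continuation, so V_0 = 29.9020

$29.90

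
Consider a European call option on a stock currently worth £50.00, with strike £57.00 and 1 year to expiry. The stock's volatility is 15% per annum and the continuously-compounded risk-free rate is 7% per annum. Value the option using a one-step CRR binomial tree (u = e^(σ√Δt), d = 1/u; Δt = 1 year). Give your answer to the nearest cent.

CRR parameters: u = e^(σ√Δt) = e^(0.15·√1) = 1.1618, d = 1/u = 0.8607
Per-period rate: rΔt = 0.07·1 = 0.07, so R = e^0.07 = 1.0725
Risk-neutral probability p = (e^0.07 − 0.8607)/(1.1618 − 0.8607) = 0.2118/0.3011 = 0.7034
Terminal stock prices: S_u = 58.09, S_d = 43.04
Terminal payoffs (S − K): max(1.092, 0) = 1.092, max(-13.96, 0) = 0
Node 0 (S = 50): V_0 = e^(−0.07)·[0.7034·1.0917 + 0.2966·0.0000] = 0.7160

£0.72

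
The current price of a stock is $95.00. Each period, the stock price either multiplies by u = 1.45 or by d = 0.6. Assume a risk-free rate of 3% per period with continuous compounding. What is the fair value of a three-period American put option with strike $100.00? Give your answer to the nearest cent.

$26.47

Risk-neutral probability p = (e^0.03 − 0.6)/(1.45 − 0.6) = 0.4305/0.8500 = 0.5064
Terminal stock prices: S_uuu = 289.6, S_uud = 119.8, S_udd = 49.59, S_ddd = 20.52
Terminal payoffs (K − S): max(-189.6, 0) = 0, max(-19.84, 0) = 0, max(50.41, 0) = 50.41, max(79.48, 0) = 79.48
Node uu (S = 199.7): continuation = e^(−0.03)·[0.5064·0.0000 + 0.4936·0.0000] = 0.0000; exercise value = 0.0000 ≤ continuation, so V_uu = 0.0000
Node ud (S = 82.65): continuation = e^(−0.03)·[0.5064·0.0000 + 0.4936·50.4100] = 24.1462; exercise value = 17.3500 ≤ continuation, so V_ud = 24.1462
Node dd (S = 34.2): continuation = e^(−0.03)·[0.5064·50.4100 + 0.4936·79.4800] = 62.8446; exercise value = 65.8000 > continuation, so V_dd = 65.8000 (exercise)
Node u (S = 137.8): continuation = e^(−0.03)·[0.5064·0.0000 + 0.4936·24.1462] = 11.5659; exercise value = 0.0000 ≤ continuation, so V_u = 11.5659
Node d (S = 57): continuation = e^(−0.03)·[0.5064·24.1462 + 0.4936·65.8000] = 43.3845; exercise value = 43.0000 ≤ continuation, so V_d = 43.3845
Node 0 (S = 95): continuation = e^(−0.03)·[0.5064·11.5659 + 0.4936·43.3845] = 26.4650; exercise value = 5.0000 ≤ continuation, so V_0 = 26.4650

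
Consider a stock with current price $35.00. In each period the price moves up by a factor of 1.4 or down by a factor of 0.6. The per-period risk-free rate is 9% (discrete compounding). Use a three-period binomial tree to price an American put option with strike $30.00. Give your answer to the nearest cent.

$4.08

Risk-neutral probability p = (1 + 0.09 − 0.6)/(1.4 − 0.6) = 0.4900/0.8000 = 0.6125
Terminal stock prices: S_uuu = 96.04, S_uud = 41.16, S_udd = 17.64, S_ddd = 7.56
Terminal payoffs (K − S): max(-66.04, 0) = 0, max(-11.16, 0) = 0, max(12.36, 0) = 12.36, max(22.44, 0) = 22.44
Node uu (S = 68.6): continuation = 1/1.09·[0.6125·0.0000 + 0.3875·0.0000] = 0.0000; exercise value = 0.0000 ≤ continuation, so V_uu = 0.0000
Node ud (S = 29.4): continuation = 1/1.09·[0.6125·0.0000 + 0.3875·12.3600] = 4.3940; exercise value = 0.6000 ≤ continuation, so V_ud = 4.3940
Node dd (S = 12.6): continuation = 1/1.09·[0.6125·12.3600 + 0.3875·22.4400] = 14.9229; exercise value = 17.4000 > continuation, so V_dd = 17.4000 (exercise)
Node u (S = 49): continuation = 1/1.09·[0.6125·0.0000 + 0.3875·4.3940] = 1.5621; exercise value = 0.0000 ≤ continuation, so V_u = 1.5621
Node d (S = 21): continuation = 1/1.09·[0.6125·4.3940 + 0.3875·17.4000] = 8.6549; exercise value = 9.0000 > continuation, so V_d = 9.0000 (exercise)
Node 0 (S = 35): continuation = 1/1.09·[0.6125·1.5621 + 0.3875·9.0000] = 4.0773; exercise value = 0.0000 ≤ continuation, so V_0 = 4.0773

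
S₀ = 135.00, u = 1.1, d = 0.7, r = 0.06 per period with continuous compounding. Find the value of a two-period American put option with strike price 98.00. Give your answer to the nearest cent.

Risk-neutral probability p = (e^0.06 − 0.7)/(1.1 − 0.7) = 0.3618/0.4000 = 0.9046
Terminal stock prices: S_uu = 163.4, S_ud = 103.9, S_dd = 66.15
Terminal payoffs (K − S): max(-65.35, 0) = 0, max(-5.95, 0) = 0, max(31.85, 0) = 31.85
Node u (S = 148.5): continuation = e^(−0.06)·[0.9046·0.0000 + 0.0954·0.0000] = 0.0000; exercise value = 0.0000 ≤ continuation, so V_u = 0.0000
Node d (S = 94.5): continuation = e^(−0.06)·[0.9046·0.0000 + 0.0954·31.8500] = 2.8618; exercise value = 3.5000 > continuation, so V_d = 3.5000 (exercise)
Node 0 (S = 135): continuation = e^(−0.06)·[0.9046·0.0000 + 0.0954·3.5000] = 0.3145; exercise value = 0.0000 ≤ continuation, so V_0 = 0.3145

0.31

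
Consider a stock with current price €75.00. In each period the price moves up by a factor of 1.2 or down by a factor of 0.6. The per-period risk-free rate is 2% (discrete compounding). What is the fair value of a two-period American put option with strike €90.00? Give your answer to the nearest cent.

Risk-neutral probability p = (1 + 0.02 − 0.6)/(1.2 − 0.6) = 0.4200/0.6000 = 0.7000
Terminal stock prices: S_uu = 108, S_ud = 54, S_dd = 27
Terminal payoffs (K − S): max(-18, 0) = 0, max(36, 0) = 36, max(63, 0) = 63
Node u (S = 90): continuation = 1/1.02·[0.7000·0.0000 + 0.3000·36.0000] = 10.5882; exercise value = 0.0000 ≤ continuation, so V_u = 10.5882
Node d (S = 45): continuation = 1/1.02·[0.7000·36.0000 + 0.3000·63.0000] = 43.2353; exercise value = 45.0000 > continuation, so V_d = 45.0000 (exercise)
Node 0 (S = 75): continuation = 1/1.02·[0.7000·10.5882 + 0.3000·45.0000] = 20.5017; exercise value = 15.0000 ≤ continuation, so V_0 = 20.5017

€20.50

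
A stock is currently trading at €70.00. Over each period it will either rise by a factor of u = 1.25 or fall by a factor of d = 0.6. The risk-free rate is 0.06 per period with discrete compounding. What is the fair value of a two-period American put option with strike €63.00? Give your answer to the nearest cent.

€7.72

Risk-neutral probability p = (1 + 0.06 − 0.6)/(1.25 − 0.6) = 0.4600/0.6500 = 0.7077
Terminal stock prices: S_uu = 109.4, S_ud = 52.5, S_dd = 25.2
Terminal payoffs (K − S): max(-46.38, 0) = 0, max(10.5, 0) = 10.5, max(37.8, 0) = 37.8
Node u (S = 87.5): continuation = 1/1.06·[0.7077·0.0000 + 0.2923·10.5000] = 2.8955; exercise value = 0.0000 ≤ continuation, so V_u = 2.8955
Node d (S = 42): continuation = 1/1.06·[0.7077·10.5000 + 0.2923·37.8000] = 17.4340; exercise value = 21.0000 > continuation, so V_d = 21.0000 (exercise)
Node 0 (S = 70): continuation = 1/1.06·[0.7077·2.8955 + 0.2923·21.0000] = 7.7241; exercise value = 0.0000 ≤ continuation, so V_0 = 7.7241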